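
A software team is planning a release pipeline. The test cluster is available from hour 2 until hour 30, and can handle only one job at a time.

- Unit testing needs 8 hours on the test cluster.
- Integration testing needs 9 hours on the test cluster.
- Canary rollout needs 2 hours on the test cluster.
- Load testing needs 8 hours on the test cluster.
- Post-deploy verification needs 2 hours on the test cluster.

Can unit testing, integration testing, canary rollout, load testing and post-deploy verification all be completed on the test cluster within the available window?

No

The test cluster window is 30 − 2 = 28 hours.
Running back to back, the jobs need 8 + 9 + 2 + 8 + 2 = 29 hours on the test cluster.
Since 29 > 28, they cannot all fit.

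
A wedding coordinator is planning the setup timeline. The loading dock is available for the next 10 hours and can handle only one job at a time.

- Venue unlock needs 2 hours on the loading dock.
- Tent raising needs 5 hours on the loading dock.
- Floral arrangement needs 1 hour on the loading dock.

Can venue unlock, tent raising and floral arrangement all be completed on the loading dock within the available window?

Yes

Running back to back, the jobs need 2 + 5 + 1 = 8 hours on the loading dock.
Since 8 ≤ 10, they fit within the window.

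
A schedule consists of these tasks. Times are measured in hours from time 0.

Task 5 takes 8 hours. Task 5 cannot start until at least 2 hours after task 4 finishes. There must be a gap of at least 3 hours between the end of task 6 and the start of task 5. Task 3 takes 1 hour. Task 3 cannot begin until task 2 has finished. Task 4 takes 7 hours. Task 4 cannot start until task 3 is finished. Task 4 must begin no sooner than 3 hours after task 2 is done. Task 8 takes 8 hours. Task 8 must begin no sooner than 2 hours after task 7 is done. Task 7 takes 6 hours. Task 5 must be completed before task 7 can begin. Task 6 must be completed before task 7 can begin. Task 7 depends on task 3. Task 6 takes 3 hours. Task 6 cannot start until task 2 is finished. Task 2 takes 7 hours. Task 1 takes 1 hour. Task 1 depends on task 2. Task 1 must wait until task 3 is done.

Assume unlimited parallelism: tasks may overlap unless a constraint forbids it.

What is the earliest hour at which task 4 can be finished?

17

Task 2 has no prerequisites, so it starts at hour 0 and finishes at hour 7.
Task 3 waits on task 2 (finishes hour 7), so it starts at hour 7 and finishes at 7 + 1 = hour 8.
Task 4 has to wait for task 3 (finishes hour 8); task 2 (finishes hour 7, plus 3-hour gap → hour 10). The latest of these is hour 10, so task 4 runs hour 10 to 10 + 7 = hour 17.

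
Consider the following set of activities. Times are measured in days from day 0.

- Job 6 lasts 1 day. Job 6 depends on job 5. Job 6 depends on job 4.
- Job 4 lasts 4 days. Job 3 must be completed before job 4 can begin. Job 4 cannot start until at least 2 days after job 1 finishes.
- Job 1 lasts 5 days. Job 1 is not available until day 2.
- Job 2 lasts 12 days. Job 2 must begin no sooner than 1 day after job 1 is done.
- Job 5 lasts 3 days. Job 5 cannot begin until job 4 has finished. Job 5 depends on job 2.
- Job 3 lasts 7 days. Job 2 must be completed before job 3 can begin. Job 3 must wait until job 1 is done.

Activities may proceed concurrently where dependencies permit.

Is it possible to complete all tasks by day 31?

No

After its own release at day 2, job 1 can start at day 2 and finishes at day 7.
Job 2 cannot begin until job 1 (finishes day 7, plus 1-day gap → day 8). It runs from day 8 to 8 + 12 = day 20.
Job 3 needs all of job 2 (finishes day 20); job 1 (finishes day 7). That puts its earliest start at day 20; it finishes at 20 + 7 = day 27.
For job 4: job 3 (finishes day 27); job 1 (finishes day 7, plus 2-day gap → day 9). Taking the maximum gives a start of day 27, and it finishes at 27 + 4 = day 31.
Job 5 has to wait for job 4 (finishes day 31); job 2 (finishes day 20). The latest of these is day 31, so job 5 runs day 31 to 31 + 3 = day 34.
For job 6: job 5 (finishes day 34); job 4 (finishes day 31). Taking the maximum gives a start of day 34, and it finishes at 34 + 1 = day 35.
The earliest everything can be done is day 35, which is after the deadline of 31, so it is not possible.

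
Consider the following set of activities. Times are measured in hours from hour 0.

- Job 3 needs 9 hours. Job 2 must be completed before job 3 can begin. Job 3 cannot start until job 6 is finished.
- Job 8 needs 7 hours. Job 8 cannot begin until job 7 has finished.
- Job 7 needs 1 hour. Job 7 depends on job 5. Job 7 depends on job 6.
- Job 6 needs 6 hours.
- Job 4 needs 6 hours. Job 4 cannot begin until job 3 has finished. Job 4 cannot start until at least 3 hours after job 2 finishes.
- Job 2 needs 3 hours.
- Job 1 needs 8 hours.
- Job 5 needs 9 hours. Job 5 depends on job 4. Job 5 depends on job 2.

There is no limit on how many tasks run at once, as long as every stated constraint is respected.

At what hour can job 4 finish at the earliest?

Job 6 has no prerequisites, so it starts at hour 0 and finishes at hour 6.
Job 2 can start immediately at hour 0; it finishes at hour 3.
Job 3 cannot start until job 2 (finishes hour 3); job 6 (finishes hour 6). The controlling bound is hour 6, so job 3 finishes at 6 + 9 = hour 15.
Job 4 cannot start until job 3 (finishes hour 15); job 2 (finishes hour 3, plus 3-hour gap → hour 6). The controlling bound is hour 15, so job 4 finishes at 15 + 6 = hour 21.

21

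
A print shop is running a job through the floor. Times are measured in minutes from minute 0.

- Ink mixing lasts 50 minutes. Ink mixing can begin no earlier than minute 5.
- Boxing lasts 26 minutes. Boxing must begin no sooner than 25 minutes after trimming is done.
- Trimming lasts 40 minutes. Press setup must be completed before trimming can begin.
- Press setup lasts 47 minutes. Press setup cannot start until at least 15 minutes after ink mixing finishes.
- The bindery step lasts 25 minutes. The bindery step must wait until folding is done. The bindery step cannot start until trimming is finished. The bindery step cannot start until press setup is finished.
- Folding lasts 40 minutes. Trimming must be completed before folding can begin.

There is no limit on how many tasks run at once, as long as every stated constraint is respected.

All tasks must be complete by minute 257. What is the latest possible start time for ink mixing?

Nothing follows the bindery step; the deadline of minute 257 is its only limit. It must start by 257 − 25 = minute 232.
Since the bindery step (must start by minute 232) depends on it, folding must finish by minute 232. Backing off its 40-minute duration gives a latest start of minute 192.
Boxing must finish by minute 257; it takes 26 minutes, so it must start by 257 − 26 = minute 231.
Trimming must finish in time for folding (must start by minute 192); the bindery step (must start by minute 232); boxing (must start by minute 231, minus 25-minute gap → minute 206). The tightest is minute 192, so trimming must start by 192 − 40 = minute 152.
Press setup must finish in time for trimming (must start by minute 152); the bindery step (must start by minute 232). The tightest is minute 152, so press setup must start by 152 − 47 = minute 105.
Ink mixing has to be done before press setup (must start by minute 105, minus 15-minute gap → minute 90). That means finishing by minute 90, i.e. starting by 90 − 50 = minute 40.

40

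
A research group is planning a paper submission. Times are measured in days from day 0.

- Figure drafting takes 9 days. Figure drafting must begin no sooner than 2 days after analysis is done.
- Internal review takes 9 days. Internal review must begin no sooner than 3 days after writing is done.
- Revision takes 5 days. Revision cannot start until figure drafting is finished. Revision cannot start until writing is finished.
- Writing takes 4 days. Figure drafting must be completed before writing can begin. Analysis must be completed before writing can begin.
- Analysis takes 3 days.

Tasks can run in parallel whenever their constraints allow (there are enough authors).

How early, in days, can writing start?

Analysis has no prerequisites, so it starts at day 0 and finishes at day 3.
Figure drafting waits on analysis (finishes day 3, plus 2-day gap → day 5), so it starts at day 5 and finishes at 5 + 9 = day 14.
Writing waits on figure drafting (finishes day 14); analysis (finishes day 3). The latest of these is day 14, which is the earliest writing can start.

14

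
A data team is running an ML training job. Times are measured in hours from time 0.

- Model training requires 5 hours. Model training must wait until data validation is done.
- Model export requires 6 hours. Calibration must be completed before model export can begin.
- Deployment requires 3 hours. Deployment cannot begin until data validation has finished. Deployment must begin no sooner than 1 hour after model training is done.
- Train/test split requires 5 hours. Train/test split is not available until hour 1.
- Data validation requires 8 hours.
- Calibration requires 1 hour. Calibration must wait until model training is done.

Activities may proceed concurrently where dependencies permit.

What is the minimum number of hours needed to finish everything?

20

After its own release at hour 1, train/test split can start at hour 1 and finishes at hour 6.
Data validation can start immediately at hour 0; it finishes at hour 8.
Model training waits on data validation (finishes hour 8), so it starts at hour 8 and finishes at 8 + 5 = hour 13.
Deployment has to wait for data validation (finishes hour 8); model training (finishes hour 13, plus 1-hour gap → hour 14). The latest of these is hour 14, so deployment runs hour 14 to 14 + 3 = hour 17.
After model training (finishes hour 13), calibration can start at hour 13 and finishes at hour 14.
Model export waits on calibration (finishes hour 14), so it starts at hour 14 and finishes at 14 + 6 = hour 20.
All tasks are finished once the last one completes. Finish times: Data validation at 8, Train/test split at 6, Model training at 13, Calibration at 14, Model export at 20, Deployment at 17. The latest is hour 20.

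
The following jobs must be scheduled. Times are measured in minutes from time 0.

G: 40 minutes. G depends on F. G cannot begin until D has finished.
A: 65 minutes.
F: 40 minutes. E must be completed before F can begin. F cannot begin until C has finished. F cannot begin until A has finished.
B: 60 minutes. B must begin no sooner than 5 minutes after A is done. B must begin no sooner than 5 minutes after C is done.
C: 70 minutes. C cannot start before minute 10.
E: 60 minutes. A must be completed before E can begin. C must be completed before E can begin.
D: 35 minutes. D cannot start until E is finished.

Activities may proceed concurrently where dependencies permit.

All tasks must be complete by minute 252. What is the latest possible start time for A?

47

Nothing follows B; the deadline of minute 252 is its only limit. It must start by 252 − 60 = minute 192.
G has no dependents, so it just needs to finish by minute 252. Starting by 252 − 40 = minute 212 achieves that.
D has to be done before G (must start by minute 212). That means finishing by minute 212, i.e. starting by 212 − 35 = minute 177.
F has to be done before G (must start by minute 212). That means finishing by minute 212, i.e. starting by 212 − 40 = minute 172.
E must finish in time for D (must start by minute 177); F (must start by minute 172). The tightest is minute 172, so E must start by 172 − 60 = minute 112.
For A: B (must start by minute 192, minus 5-minute gap → minute 187); E (must start by minute 112); F (must start by minute 172). The most restrictive is minute 112; with a 65-minute duration, A must start by minute 47.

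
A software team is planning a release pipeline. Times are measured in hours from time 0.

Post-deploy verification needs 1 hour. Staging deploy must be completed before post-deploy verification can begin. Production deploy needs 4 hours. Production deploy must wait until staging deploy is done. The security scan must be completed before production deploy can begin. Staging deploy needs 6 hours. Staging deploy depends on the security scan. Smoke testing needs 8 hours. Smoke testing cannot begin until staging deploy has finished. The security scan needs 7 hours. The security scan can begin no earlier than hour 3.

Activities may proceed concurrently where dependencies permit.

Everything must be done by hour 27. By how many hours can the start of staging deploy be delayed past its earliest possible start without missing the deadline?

After its own release at hour 3, the security scan can start at hour 3 and finishes at hour 10.
Staging deploy waits on the security scan (finishes hour 10), so it starts at hour 10 and finishes at 10 + 6 = hour 16.

Working backward from the deadline:
Smoke testing must finish by hour 27; it takes 8 hours, so it must start by 27 − 8 = hour 19.
Nothing follows production deploy; the deadline of hour 27 is its only limit. It must start by 27 − 4 = hour 23.
To finish by hour 27, post-deploy verification (duration 1) must start no later than hour 26.
Staging deploy feeds smoke testing (must start by hour 19); production deploy (must start by hour 23); post-deploy verification (must start by hour 26). Taking the minimum, staging deploy must finish by hour 19 and start by 19 − 6 = hour 13.
So staging deploy can start as early as hour 10 and as late as hour 13, giving 13 − 10 = 3 hours of slack.

3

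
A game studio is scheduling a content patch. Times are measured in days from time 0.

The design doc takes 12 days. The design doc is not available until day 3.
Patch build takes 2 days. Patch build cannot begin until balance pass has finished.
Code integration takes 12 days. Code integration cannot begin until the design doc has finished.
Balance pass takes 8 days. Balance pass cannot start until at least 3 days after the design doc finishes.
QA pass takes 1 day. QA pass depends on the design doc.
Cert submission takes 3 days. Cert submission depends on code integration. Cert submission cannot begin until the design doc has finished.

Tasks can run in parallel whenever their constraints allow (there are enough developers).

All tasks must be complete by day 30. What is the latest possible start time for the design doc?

3

Cert submission must finish by day 30; it takes 3 days, so it must start by 30 − 3 = day 27.
Code integration feeds into cert submission (must start by day 27); so code integration must finish by day 27 and therefore start by day 15.
Nothing follows patch build; the deadline of day 30 is its only limit. It must start by 30 − 2 = day 28.
Since patch build (must start by day 28) depends on it, balance pass must finish by day 28. Backing off its 8-day duration gives a latest start of day 20.
QA pass must finish by day 30; it takes 1 day, so it must start by 30 − 1 = day 29.
The design doc must finish in time for code integration (must start by day 15); balance pass (must start by day 20, minus 3-day gap → day 17); QA pass (must start by day 29); cert submission (must start by day 27). The tightest is day 15, so the design doc must start by 15 − 12 = day 3.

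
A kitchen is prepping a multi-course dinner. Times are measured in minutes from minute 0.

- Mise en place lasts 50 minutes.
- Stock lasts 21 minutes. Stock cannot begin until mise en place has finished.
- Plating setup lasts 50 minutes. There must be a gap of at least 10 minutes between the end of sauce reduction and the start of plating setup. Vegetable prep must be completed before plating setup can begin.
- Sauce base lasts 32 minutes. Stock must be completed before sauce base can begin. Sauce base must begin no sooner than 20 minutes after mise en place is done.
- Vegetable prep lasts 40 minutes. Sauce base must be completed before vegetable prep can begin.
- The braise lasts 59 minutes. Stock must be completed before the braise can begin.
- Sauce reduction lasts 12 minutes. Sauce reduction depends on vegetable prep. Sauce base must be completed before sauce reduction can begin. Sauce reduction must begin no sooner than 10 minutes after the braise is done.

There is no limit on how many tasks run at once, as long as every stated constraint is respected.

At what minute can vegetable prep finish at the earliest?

143

Mise en place can start immediately at minute 0; it finishes at minute 50.
Stock cannot begin until mise en place (finishes minute 50). It runs from minute 50 to 50 + 21 = minute 71.
Sauce base cannot start until stock (finishes minute 71); mise en place (finishes minute 50, plus 20-minute gap → minute 70). The controlling bound is minute 71, so sauce base finishes at 71 + 32 = minute 103.
Vegetable prep waits on sauce base (finishes minute 103), so it starts at minute 103 and finishes at 103 + 40 = minute 143.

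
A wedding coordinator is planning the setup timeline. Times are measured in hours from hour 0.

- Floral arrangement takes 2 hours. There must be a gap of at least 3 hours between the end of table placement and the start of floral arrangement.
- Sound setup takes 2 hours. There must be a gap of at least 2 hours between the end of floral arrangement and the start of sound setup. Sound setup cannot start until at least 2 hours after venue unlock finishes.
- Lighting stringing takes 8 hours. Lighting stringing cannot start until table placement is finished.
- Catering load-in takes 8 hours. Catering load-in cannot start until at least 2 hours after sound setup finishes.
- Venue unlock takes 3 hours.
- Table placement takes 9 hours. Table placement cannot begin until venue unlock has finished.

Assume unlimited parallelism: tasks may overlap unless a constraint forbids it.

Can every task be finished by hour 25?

Nothing blocks venue unlock, so it runs from hour 0 to hour 3.
After venue unlock (finishes hour 3), table placement can start at hour 3 and finishes at hour 12.
After table placement (finishes hour 12), lighting stringing can start at hour 12 and finishes at hour 20.
Floral arrangement waits on table placement (finishes hour 12, plus 3-hour gap → hour 15), so it starts at hour 15 and finishes at 15 + 2 = hour 17.
Sound setup needs all of floral arrangement (finishes hour 17, plus 2-hour gap → hour 19); venue unlock (finishes hour 3, plus 2-hour gap → hour 5). That puts its earliest start at hour 19; it finishes at 19 + 2 = hour 21.
Catering load-in cannot begin until sound setup (finishes hour 21, plus 2-hour gap → hour 23). It runs from hour 23 to 23 + 8 = hour 31.
The earliest everything can be done is hour 31, which is after the deadline of 25, so it is not possible.

No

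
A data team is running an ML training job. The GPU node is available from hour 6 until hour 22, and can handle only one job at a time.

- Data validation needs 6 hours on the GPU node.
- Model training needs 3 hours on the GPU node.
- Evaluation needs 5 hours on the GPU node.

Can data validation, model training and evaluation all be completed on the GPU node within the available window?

The GPU node window is 22 − 6 = 16 hours.
Running back to back, the jobs need 6 + 3 + 5 = 14 hours on the GPU node.
Since 14 ≤ 16, they fit within the window.

Yes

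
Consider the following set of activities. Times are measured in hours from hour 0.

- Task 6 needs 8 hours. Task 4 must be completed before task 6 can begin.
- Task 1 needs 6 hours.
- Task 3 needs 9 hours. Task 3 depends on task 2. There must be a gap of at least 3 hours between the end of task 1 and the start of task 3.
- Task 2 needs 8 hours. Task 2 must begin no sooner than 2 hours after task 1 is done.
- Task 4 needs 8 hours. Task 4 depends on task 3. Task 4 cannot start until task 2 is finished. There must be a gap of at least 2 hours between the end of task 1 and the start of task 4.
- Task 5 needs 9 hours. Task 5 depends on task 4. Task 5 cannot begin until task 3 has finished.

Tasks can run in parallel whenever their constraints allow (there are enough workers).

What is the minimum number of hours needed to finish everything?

42

Task 1 can start immediately at hour 0; it finishes at hour 6.
Task 2 cannot begin until task 1 (finishes hour 6, plus 2-hour gap → hour 8). It runs from hour 8 to 8 + 8 = hour 16.
Task 3 needs all of task 2 (finishes hour 16); task 1 (finishes hour 6, plus 3-hour gap → hour 9). That puts its earliest start at hour 16; it finishes at 16 + 9 = hour 25.
Task 4 needs all of task 3 (finishes hour 25); task 2 (finishes hour 16); task 1 (finishes hour 6, plus 2-hour gap → hour 8). That puts its earliest start at hour 25; it finishes at 25 + 8 = hour 33.
Task 6 cannot begin until task 4 (finishes hour 33). It runs from hour 33 to 33 + 8 = hour 41.
Task 5 needs all of task 4 (finishes hour 33); task 3 (finishes hour 25). That puts its earliest start at hour 33; it finishes at 33 + 9 = hour 42.
All tasks are finished once the last one completes. Finish times: Task 1 at 6, Task 2 at 16, Task 3 at 25, Task 4 at 33, Task 5 at 42, Task 6 at 41. The latest is hour 42.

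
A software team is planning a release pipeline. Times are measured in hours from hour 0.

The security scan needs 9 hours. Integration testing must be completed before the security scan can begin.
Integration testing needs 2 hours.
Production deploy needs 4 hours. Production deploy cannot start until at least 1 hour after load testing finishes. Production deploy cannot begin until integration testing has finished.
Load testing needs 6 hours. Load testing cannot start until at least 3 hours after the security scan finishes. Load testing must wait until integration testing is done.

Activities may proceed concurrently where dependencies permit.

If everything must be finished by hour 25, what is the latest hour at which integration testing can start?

To finish by hour 25, production deploy (duration 4) must start no later than hour 21.
Load testing has to be done before production deploy (must start by hour 21, minus 1-hour gap → hour 20). That means finishing by hour 20, i.e. starting by 20 − 6 = hour 14.
The security scan has to be done before load testing (must start by hour 14, minus 3-hour gap → hour 11). That means finishing by hour 11, i.e. starting by 11 − 9 = hour 2.
Integration testing must finish in time for the security scan (must start by hour 2); load testing (must start by hour 14); production deploy (must start by hour 21). The tightest is hour 2, so integration testing must start by 2 − 2 = hour 0.

0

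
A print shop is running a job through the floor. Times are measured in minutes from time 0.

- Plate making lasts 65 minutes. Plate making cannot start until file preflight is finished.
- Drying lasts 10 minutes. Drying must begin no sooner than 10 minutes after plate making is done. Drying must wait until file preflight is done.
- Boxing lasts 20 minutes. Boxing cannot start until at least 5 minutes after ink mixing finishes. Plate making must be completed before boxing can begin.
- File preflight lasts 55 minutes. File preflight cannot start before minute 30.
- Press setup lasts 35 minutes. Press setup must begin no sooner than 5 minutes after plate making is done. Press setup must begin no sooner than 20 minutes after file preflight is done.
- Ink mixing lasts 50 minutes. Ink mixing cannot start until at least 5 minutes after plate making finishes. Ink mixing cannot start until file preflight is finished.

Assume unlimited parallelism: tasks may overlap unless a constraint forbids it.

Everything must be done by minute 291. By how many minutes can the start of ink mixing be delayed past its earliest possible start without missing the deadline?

61

File preflight cannot begin until its own release at minute 30. It runs from minute 30 to 30 + 55 = minute 85.
After file preflight (finishes minute 85), plate making can start at minute 85 and finishes at minute 150.
Ink mixing needs all of plate making (finishes minute 150, plus 5-minute gap → minute 155); file preflight (finishes minute 85). That puts its earliest start at minute 155; it finishes at 155 + 50 = minute 205.

Working backward from the deadline:
To finish by minute 291, boxing (duration 20) must start no later than minute 271.
Ink mixing has to be done before boxing (must start by minute 271, minus 5-minute gap → minute 266). That means finishing by minute 266, i.e. starting by 266 − 50 = minute 216.
So ink mixing can start as early as minute 155 and as late as minute 216, giving 216 − 155 = 61 minutes of slack.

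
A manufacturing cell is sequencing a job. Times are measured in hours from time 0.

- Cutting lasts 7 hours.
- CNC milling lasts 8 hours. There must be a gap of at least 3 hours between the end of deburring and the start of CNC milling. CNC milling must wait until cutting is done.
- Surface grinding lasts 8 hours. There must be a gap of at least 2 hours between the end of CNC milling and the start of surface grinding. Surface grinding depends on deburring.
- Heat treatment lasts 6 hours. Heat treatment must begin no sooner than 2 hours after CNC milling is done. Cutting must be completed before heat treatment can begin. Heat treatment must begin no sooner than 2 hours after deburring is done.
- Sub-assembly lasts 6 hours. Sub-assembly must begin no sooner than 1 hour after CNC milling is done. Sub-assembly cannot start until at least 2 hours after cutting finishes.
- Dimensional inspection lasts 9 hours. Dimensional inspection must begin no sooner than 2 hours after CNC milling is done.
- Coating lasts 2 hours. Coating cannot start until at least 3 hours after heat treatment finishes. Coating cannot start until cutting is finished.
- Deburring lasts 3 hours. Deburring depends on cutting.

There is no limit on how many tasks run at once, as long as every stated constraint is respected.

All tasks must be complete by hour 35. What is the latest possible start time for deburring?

To finish by hour 35, coating (duration 2) must start no later than hour 33.
Heat treatment must finish before coating (must start by hour 33, minus 3-hour gap → hour 30). With a 6-hour duration, heat treatment must start by 30 − 6 = hour 24.
Surface grinding has no dependents, so it just needs to finish by hour 35. Starting by 35 − 8 = hour 27 achieves that.
Nothing follows dimensional inspection; the deadline of hour 35 is its only limit. It must start by 35 − 9 = hour 26.
Nothing follows sub-assembly; the deadline of hour 35 is its only limit. It must start by 35 − 6 = hour 29.
CNC milling feeds heat treatment (must start by hour 24, minus 2-hour gap → hour 22); surface grinding (must start by hour 27, minus 2-hour gap → hour 25); dimensional inspection (must start by hour 26, minus 2-hour gap → hour 24); sub-assembly (must start by hour 29, minus 1-hour gap → hour 28). Taking the minimum, CNC milling must finish by hour 22 and start by 22 − 8 = hour 14.
Deburring feeds CNC milling (must start by hour 14, minus 3-hour gap → hour 11); heat treatment (must start by hour 24, minus 2-hour gap → hour 22); surface grinding (must start by hour 27). Taking the minimum, deburring must finish by hour 11 and start by 11 − 3 = hour 8.

8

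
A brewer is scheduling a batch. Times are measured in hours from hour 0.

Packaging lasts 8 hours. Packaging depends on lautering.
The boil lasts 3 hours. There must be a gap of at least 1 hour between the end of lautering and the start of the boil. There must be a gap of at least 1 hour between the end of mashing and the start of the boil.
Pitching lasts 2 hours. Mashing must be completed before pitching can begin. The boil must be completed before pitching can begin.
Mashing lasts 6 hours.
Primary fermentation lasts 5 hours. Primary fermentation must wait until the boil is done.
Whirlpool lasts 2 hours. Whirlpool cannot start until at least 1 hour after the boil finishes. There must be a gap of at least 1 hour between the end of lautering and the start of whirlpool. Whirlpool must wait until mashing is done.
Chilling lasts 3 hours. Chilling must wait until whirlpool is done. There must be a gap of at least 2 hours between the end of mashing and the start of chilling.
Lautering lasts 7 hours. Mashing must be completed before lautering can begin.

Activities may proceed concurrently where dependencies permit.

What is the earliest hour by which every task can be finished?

Mashing has no prerequisites, so it starts at hour 0 and finishes at hour 6.
Lautering cannot begin until mashing (finishes hour 6). It runs from hour 6 to 6 + 7 = hour 13.
Packaging cannot begin until lautering (finishes hour 13). It runs from hour 13 to 13 + 8 = hour 21.
The boil needs all of lautering (finishes hour 13, plus 1-hour gap → hour 14); mashing (finishes hour 6, plus 1-hour gap → hour 7). That puts its earliest start at hour 14; it finishes at 14 + 3 = hour 17.
After the boil (finishes hour 17), primary fermentation can start at hour 17 and finishes at hour 22.
For pitching: mashing (finishes hour 6); the boil (finishes hour 17). Taking the maximum gives a start of hour 17, and it finishes at 17 + 2 = hour 19.
Whirlpool has to wait for the boil (finishes hour 17, plus 1-hour gap → hour 18); lautering (finishes hour 13, plus 1-hour gap → hour 14); mashing (finishes hour 6). The latest of these is hour 18, so whirlpool runs hour 18 to 18 + 2 = hour 20.
Chilling needs all of whirlpool (finishes hour 20); mashing (finishes hour 6, plus 2-hour gap → hour 8). That puts its earliest start at hour 20; it finishes at 20 + 3 = hour 23.
All tasks are finished once the last one completes. Finish times: Mashing at 6, Lautering at 13, The boil at 17, Whirlpool at 20, Chilling at 23, Pitching at 19, Primary fermentation at 22, Packaging at 21. The latest is hour 23.

23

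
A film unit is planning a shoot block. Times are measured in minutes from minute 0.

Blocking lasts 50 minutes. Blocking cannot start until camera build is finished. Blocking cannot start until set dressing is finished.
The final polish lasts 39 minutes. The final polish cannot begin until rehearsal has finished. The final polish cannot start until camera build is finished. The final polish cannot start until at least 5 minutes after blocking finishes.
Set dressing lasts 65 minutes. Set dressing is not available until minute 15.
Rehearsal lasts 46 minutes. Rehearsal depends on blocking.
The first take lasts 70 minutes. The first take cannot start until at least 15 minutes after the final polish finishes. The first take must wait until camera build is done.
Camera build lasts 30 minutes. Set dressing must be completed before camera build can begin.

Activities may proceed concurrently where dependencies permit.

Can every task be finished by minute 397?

Yes

After its own release at minute 15, set dressing can start at minute 15 and finishes at minute 80.
Camera build waits on set dressing (finishes minute 80), so it starts at minute 80 and finishes at 80 + 30 = minute 110.
Blocking cannot start until camera build (finishes minute 110); set dressing (finishes minute 80). The controlling bound is minute 110, so blocking finishes at 110 + 50 = minute 160.
After blocking (finishes minute 160), rehearsal can start at minute 160 and finishes at minute 206.
The final polish has to wait for rehearsal (finishes minute 206); camera build (finishes minute 110); blocking (finishes minute 160, plus 5-minute gap → minute 165). The latest of these is minute 206, so the final polish runs minute 206 to 206 + 39 = minute 245.
The first take has to wait for the final polish (finishes minute 245, plus 15-minute gap → minute 260); camera build (finishes minute 110). The latest of these is minute 260, so the first take runs minute 260 to 260 + 70 = minute 330.
Every task is finished by minute 330, which is no later than the deadline of 397, so the schedule is feasible.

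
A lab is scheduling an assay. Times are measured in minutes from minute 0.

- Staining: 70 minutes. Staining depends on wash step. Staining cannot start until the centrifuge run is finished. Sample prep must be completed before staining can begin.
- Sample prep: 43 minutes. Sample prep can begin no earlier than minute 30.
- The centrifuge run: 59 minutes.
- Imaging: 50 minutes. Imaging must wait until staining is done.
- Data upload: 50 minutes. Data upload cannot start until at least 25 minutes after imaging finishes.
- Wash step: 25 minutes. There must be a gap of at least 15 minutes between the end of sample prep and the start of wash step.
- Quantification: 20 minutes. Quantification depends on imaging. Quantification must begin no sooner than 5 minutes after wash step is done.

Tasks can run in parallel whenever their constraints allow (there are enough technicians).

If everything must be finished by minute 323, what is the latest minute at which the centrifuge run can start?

Nothing follows quantification; the deadline of minute 323 is its only limit. It must start by 323 − 20 = minute 303.
Nothing follows data upload; the deadline of minute 323 is its only limit. It must start by 323 − 50 = minute 273.
Imaging must finish in time for quantification (must start by minute 303); data upload (must start by minute 273, minus 25-minute gap → minute 248). The tightest is minute 248, so imaging must start by 248 − 50 = minute 198.
Staining feeds into imaging (must start by minute 198); so staining must finish by minute 198 and therefore start by minute 128.
The centrifuge run must finish before staining (must start by minute 128). With a 59-minute duration, the centrifuge run must start by 128 − 59 = minute 69.

69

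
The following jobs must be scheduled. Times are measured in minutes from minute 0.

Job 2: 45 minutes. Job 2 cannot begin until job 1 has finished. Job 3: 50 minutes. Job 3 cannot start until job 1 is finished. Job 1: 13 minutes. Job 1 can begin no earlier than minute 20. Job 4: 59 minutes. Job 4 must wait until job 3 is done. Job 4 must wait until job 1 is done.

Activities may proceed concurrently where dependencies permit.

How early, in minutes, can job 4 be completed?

142

Job 1 cannot begin until its own release at minute 20. It runs from minute 20 to 20 + 13 = minute 33.
After job 1 (finishes minute 33), job 3 can start at minute 33 and finishes at minute 83.
For job 4: job 3 (finishes minute 83); job 1 (finishes minute 33). Taking the maximum gives a start of minute 83, and it finishes at 83 + 59 = minute 142.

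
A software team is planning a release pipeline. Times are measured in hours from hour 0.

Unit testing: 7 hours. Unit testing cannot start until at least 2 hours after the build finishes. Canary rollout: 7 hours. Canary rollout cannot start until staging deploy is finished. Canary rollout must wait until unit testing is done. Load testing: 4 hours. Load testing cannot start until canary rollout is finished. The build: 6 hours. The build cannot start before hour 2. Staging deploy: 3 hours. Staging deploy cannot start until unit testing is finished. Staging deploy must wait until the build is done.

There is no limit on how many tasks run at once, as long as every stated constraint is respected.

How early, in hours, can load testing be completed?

The build waits on its own release at hour 2, so it starts at hour 2 and finishes at 2 + 6 = hour 8.
Unit testing cannot begin until the build (finishes hour 8, plus 2-hour gap → hour 10). It runs from hour 10 to 10 + 7 = hour 17.
Staging deploy has to wait for unit testing (finishes hour 17); the build (finishes hour 8). The latest of these is hour 17, so staging deploy runs hour 17 to 17 + 3 = hour 20.
Canary rollout cannot start until staging deploy (finishes hour 20); unit testing (finishes hour 17). The controlling bound is hour 20, so canary rollout finishes at 20 + 7 = hour 27.
Load testing waits on canary rollout (finishes hour 27), so it starts at hour 27 and finishes at 27 + 4 = hour 31.

31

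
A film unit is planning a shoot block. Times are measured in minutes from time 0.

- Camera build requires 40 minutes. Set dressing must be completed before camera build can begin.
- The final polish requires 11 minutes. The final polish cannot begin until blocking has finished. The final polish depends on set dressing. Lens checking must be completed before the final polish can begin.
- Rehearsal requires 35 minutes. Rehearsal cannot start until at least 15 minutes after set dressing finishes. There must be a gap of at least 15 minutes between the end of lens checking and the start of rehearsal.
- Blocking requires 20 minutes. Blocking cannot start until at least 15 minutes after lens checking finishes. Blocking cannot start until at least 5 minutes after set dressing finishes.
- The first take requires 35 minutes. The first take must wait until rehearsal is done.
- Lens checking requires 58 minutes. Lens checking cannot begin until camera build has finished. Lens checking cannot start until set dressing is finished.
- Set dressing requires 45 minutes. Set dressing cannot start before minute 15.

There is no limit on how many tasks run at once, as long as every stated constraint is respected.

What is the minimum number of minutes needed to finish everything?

243

After its own release at minute 15, set dressing can start at minute 15 and finishes at minute 60.
Camera build waits on set dressing (finishes minute 60), so it starts at minute 60 and finishes at 60 + 40 = minute 100.
Lens checking needs all of camera build (finishes minute 100); set dressing (finishes minute 60). That puts its earliest start at minute 100; it finishes at 100 + 58 = minute 158.
Rehearsal has to wait for set dressing (finishes minute 60, plus 15-minute gap → minute 75); lens checking (finishes minute 158, plus 15-minute gap → minute 173). The latest of these is minute 173, so rehearsal runs minute 173 to 173 + 35 = minute 208.
The first take cannot begin until rehearsal (finishes minute 208). It runs from minute 208 to 208 + 35 = minute 243.
Blocking has to wait for lens checking (finishes minute 158, plus 15-minute gap → minute 173); set dressing (finishes minute 60, plus 5-minute gap → minute 65). The latest of these is minute 173, so blocking runs minute 173 to 173 + 20 = minute 193.
The final polish has to wait for blocking (finishes minute 193); set dressing (finishes minute 60); lens checking (finishes minute 158). The latest of these is minute 193, so the final polish runs minute 193 to 193 + 11 = minute 204.
All tasks are finished once the last one completes. Finish times: Set dressing at 60, Camera build at 100, Lens checking at 158, Blocking at 193, Rehearsal at 208, The final polish at 204, The first take at 243. The latest is minute 243.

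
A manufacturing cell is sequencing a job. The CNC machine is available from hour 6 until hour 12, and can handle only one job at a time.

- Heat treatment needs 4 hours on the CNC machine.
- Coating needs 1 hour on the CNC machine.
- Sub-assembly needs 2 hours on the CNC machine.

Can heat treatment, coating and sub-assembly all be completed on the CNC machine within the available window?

The CNC machine window is 12 − 6 = 6 hours.
Running back to back, the jobs need 4 + 1 + 2 = 7 hours on the CNC machine.
Since 7 > 6, they cannot all fit.

No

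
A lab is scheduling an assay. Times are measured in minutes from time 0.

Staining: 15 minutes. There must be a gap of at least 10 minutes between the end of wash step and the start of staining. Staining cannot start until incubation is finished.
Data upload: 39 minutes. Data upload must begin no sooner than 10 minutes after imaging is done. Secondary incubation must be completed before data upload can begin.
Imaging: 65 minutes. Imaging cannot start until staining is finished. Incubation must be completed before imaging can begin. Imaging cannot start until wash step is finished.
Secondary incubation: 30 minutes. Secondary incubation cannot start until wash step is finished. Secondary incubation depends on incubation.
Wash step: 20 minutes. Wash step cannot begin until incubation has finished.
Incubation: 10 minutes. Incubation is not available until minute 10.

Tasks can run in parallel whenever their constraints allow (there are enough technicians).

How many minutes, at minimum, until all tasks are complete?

179

Incubation cannot begin until its own release at minute 10. It runs from minute 10 to 10 + 10 = minute 20.
Wash step waits on incubation (finishes minute 20), so it starts at minute 20 and finishes at 20 + 20 = minute 40.
Secondary incubation cannot start until wash step (finishes minute 40); incubation (finishes minute 20). The controlling bound is minute 40, so secondary incubation finishes at 40 + 30 = minute 70.
For staining: wash step (finishes minute 40, plus 10-minute gap → minute 50); incubation (finishes minute 20). Taking the maximum gives a start of minute 50, and it finishes at 50 + 15 = minute 65.
Imaging has to wait for staining (finishes minute 65); incubation (finishes minute 20); wash step (finishes minute 40). The latest of these is minute 65, so imaging runs minute 65 to 65 + 65 = minute 130.
Data upload needs all of imaging (finishes minute 130, plus 10-minute gap → minute 140); secondary incubation (finishes minute 70). That puts its earliest start at minute 140; it finishes at 140 + 39 = minute 179.
All tasks are finished once the last one completes. Finish times: Incubation at 20, Wash step at 40, Staining at 65, Secondary incubation at 70, Imaging at 130, Data upload at 179. The latest is minute 179.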